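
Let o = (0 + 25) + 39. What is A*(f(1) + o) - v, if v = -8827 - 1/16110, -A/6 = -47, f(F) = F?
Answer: 437499271/16110 ≈ 27157.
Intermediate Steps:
A = 282 (A = -6*(-47) = 282)
o = 64 (o = 25 + 39 = 64)
v = -142202971/16110 (v = -8827 - 1*1/16110 = -8827 - 1/16110 = -142202971/16110 ≈ -8827.0)
A*(f(1) + o) - v = 282*(1 + 64) - 1*(-142202971/16110) = 282*65 + 142202971/16110 = 18330 + 142202971/16110 = 437499271/16110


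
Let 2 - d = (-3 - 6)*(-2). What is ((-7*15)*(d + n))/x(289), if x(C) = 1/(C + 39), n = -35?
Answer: 1756440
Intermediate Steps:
x(C) = 1/(39 + C)
d = -16 (d = 2 - (-3 - 6)*(-2) = 2 - (-9)*(-2) = 2 - 1*18 = 2 - 18 = -16)
((-7*15)*(d + n))/x(289) = ((-7*15)*(-16 - 35))/(1/(39 + 289)) = (-105*(-51))/(1/328) = 5355/(1/328) = 5355*328 = 1756440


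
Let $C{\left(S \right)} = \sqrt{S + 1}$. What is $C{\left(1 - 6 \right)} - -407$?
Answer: $407 + 2 i \approx 407.0 + 2.0 i$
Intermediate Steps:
$C{\left(S \right)} = \sqrt{1 + S}$
$C{\left(1 - 6 \right)} - -407 = \sqrt{1 + \left(1 - 6\right)} - -407 = \sqrt{1 + \left(1 - 6\right)} + 407 = \sqrt{1 - 5} + 407 = \sqrt{-4} + 407 = 2 i + 407 = 407 + 2 i$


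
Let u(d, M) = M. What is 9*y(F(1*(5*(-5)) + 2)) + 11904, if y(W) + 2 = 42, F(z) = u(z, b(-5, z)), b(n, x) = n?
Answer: 12264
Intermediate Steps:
F(z) = -5
y(W) = 40 (y(W) = -2 + 42 = 40)
9*y(F(1*(5*(-5)) + 2)) + 11904 = 9*40 + 11904 = 360 + 11904 = 12264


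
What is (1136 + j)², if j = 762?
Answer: 3602404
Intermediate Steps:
(1136 + j)² = (1136 + 762)² = 1898² = 3602404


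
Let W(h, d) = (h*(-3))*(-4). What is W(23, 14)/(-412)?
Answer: -69/103 ≈ -0.66990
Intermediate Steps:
W(h, d) = 12*h (W(h, d) = -3*h*(-4) = 12*h)
W(23, 14)/(-412) = (12*23)/(-412) = 276*(-1/412) = -69/103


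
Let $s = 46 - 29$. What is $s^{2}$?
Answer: $289$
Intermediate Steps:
$s = 17$ ($s = 46 - 29 = 17$)
$s^{2} = 17^{2} = 289$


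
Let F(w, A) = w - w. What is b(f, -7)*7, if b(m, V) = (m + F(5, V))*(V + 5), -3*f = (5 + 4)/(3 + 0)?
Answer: 14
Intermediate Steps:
F(w, A) = 0
f = -1 (f = -(5 + 4)/(3*(3 + 0)) = -3/3 = -⅓*3 = -1)
b(m, V) = m*(5 + V) (b(m, V) = (m + 0)*(V + 5) = m*(5 + V))
b(f, -7)*7 = -(5 - 7)*7 = -1*(-2)*7 = 2*7 = 14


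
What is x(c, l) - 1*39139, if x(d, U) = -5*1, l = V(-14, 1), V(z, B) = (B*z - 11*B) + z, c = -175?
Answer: -39144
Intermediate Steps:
V(z, B) = z - 11*B + B*z (V(z, B) = (-11*B + B*z) + z = z - 11*B + B*z)
l = -39 (l = -14 - 11*1 + 1*(-14) = -14 - 11 - 14 = -39)
x(d, U) = -5
x(c, l) - 1*39139 = -5 - 1*39139 = -5 - 39139 = -39144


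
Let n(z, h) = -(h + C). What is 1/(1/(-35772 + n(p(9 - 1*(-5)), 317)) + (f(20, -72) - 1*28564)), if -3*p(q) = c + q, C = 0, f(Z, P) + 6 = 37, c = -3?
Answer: -36089/1029727438 ≈ -3.5047e-5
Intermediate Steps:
f(Z, P) = 31 (f(Z, P) = -6 + 37 = 31)
p(q) = 1 - q/3 (p(q) = -(-3 + q)/3 = 1 - q/3)
n(z, h) = -h (n(z, h) = -(h + 0) = -h)
1/(1/(-35772 + n(p(9 - 1*(-5)), 317)) + (f(20, -72) - 1*28564)) = 1/(1/(-35772 - 1*317) + (31 - 1*28564)) = 1/(1/(-35772 - 317) + (31 - 28564)) = 1/(1/(-36089) - 28533) = 1/(-1/36089 - 28533) = 1/(-1029727438/36089) = -36089/1029727438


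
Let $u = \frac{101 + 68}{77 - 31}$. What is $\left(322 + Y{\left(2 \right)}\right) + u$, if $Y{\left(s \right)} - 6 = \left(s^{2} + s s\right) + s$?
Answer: $\frac{15717}{46} \approx 341.67$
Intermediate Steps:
$Y{\left(s \right)} = 6 + s + 2 s^{2}$ ($Y{\left(s \right)} = 6 + \left(\left(s^{2} + s s\right) + s\right) = 6 + \left(\left(s^{2} + s^{2}\right) + s\right) = 6 + \left(2 s^{2} + s\right) = 6 + \left(s + 2 s^{2}\right) = 6 + s + 2 s^{2}$)
$u = \frac{169}{46} \approx 3.6739$
$\left(322 + Y{\left(2 \right)}\right) + u = \left(322 + \left(6 + 2 + 2 \cdot 2^{2}\right)\right) + \frac{169}{46} = \left(322 + \left(6 + 2 + 2 \cdot 4\right)\right) + \frac{169}{46} = \left(322 + \left(6 + 2 + 8\right)\right) + \frac{169}{46} = \left(322 + 16\right) + \frac{169}{46} = 338 + \frac{169}{46} = \frac{15717}{46}$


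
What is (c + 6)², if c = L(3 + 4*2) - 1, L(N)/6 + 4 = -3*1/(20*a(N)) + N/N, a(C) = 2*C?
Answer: 8231161/48400 ≈ 170.07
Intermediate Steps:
L(N) = -18 - 9/(20*N) (L(N) = -24 + 6*(-3*1/(40*N) + N/N) = -24 + 6*(-3*1/(40*N) + 1) = -24 + 6*(-3/(40*N) + 1) = -24 + 6*(1 - 3/(40*N)) = -24 + (6 - 9/(20*N)) = -18 - 9/(20*N))
c = -4189/220 (c = (-18 - 9/(20*(3 + 4*2))) - 1 = (-18 - 9/(20*(3 + 8))) - 1 = (-18 - 9/20/11) - 1 = (-18 - 9/20*1/11) - 1 = (-18 - 9/220) - 1 = -3969/220 - 1 = -4189/220 ≈ -19.041)
(c + 6)² = (-4189/220 + 6)² = (-2869/220)² = 8231161/48400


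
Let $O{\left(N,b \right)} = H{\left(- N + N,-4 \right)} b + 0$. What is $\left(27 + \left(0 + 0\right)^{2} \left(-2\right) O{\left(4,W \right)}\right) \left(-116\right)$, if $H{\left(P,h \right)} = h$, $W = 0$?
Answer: $-3132$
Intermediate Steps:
$O{\left(N,b \right)} = - 4 b$ ($O{\left(N,b \right)} = - 4 b + 0 = - 4 b$)
$\left(27 + \left(0 + 0\right)^{2} \left(-2\right) O{\left(4,W \right)}\right) \left(-116\right) = \left(27 + \left(0 + 0\right)^{2} \left(-2\right) \left(\left(-4\right) 0\right)\right) \left(-116\right) = \left(27 + 0^{2} \left(-2\right) 0\right) \left(-116\right) = \left(27 + 0 \left(-2\right) 0\right) \left(-116\right) = \left(27 + 0 \cdot 0\right) \left(-116\right) = \left(27 + 0\right) \left(-116\right) = 27 \left(-116\right) = -3132$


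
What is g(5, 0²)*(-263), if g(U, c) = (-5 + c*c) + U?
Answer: 0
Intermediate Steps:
g(U, c) = -5 + U + c² (g(U, c) = (-5 + c²) + U = -5 + U + c²)
g(5, 0²)*(-263) = (-5 + 5 + (0²)²)*(-263) = (-5 + 5 + 0²)*(-263) = (-5 + 5 + 0)*(-263) = 0*(-263) = 0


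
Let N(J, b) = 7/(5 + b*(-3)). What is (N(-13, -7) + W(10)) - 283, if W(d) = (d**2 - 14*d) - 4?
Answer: -8495/26 ≈ -326.73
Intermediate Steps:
W(d) = -4 + d**2 - 14*d
N(J, b) = 7/(5 - 3*b)
(N(-13, -7) + W(10)) - 283 = (-7/(-5 + 3*(-7)) + (-4 + 10**2 - 14*10)) - 283 = (-7/(-5 - 21) + (-4 + 100 - 140)) - 283 = (-7/(-26) - 44) - 283 = (-7*(-1/26) - 44) - 283 = (7/26 - 44) - 283 = -1137/26 - 283 = -8495/26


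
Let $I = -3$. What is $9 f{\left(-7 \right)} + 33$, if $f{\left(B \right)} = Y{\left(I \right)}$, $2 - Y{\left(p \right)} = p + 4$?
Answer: $42$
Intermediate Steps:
$Y{\left(p \right)} = -2 - p$ ($Y{\left(p \right)} = 2 - \left(p + 4\right) = 2 - \left(4 + p\right) = -2 - p$)
$f{\left(B \right)} = 1$ ($f{\left(B \right)} = -2 - -3 = -2 + 3 = 1$)
$9 f{\left(-7 \right)} + 33 = 9 \cdot 1 + 33 = 9 + 33 = 42$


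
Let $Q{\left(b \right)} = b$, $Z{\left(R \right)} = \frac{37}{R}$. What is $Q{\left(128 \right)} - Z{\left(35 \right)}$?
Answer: $\frac{4443}{35} \approx 126.94$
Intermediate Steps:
$Q{\left(128 \right)} - Z{\left(35 \right)} = 128 - \frac{37}{35} = \frac{4443}{35}$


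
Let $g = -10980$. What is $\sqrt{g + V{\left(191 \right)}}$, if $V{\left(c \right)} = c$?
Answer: $i \sqrt{10789} \approx 103.87 i$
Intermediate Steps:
$\sqrt{g + V{\left(191 \right)}} = \sqrt{-10980 + 191} = \sqrt{-10789} = i \sqrt{10789}$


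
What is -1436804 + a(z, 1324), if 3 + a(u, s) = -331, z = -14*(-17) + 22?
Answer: -1437138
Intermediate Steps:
z = 260 (z = 238 + 22 = 260)
a(u, s) = -334 (a(u, s) = -3 - 331 = -334)
-1436804 + a(z, 1324) = -1436804 - 334 = -1437138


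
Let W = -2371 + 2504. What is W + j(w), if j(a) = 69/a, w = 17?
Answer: 2330/17 ≈ 137.06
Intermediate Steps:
W = 133
W + j(w) = 133 + 69/17 = 2330/17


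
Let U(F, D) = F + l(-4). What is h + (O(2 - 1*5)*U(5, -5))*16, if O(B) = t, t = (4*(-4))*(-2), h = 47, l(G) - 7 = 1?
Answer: 6703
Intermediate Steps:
l(G) = 8 (l(G) = 7 + 1 = 8)
U(F, D) = 8 + F (U(F, D) = F + 8 = 8 + F)
t = 32 (t = -16*(-2) = 32)
O(B) = 32
h + (O(2 - 1*5)*U(5, -5))*16 = 47 + (32*(8 + 5))*16 = 47 + (32*13)*16 = 47 + 416*16 = 47 + 6656 = 6703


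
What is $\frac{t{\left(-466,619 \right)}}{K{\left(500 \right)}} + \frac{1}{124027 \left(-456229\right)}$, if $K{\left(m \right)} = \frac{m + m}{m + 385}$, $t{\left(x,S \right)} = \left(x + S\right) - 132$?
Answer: $\frac{210325382618011}{11316942836600} \approx 18.585$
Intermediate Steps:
$t{\left(x,S \right)} = -132 + S + x$ ($t{\left(x,S \right)} = \left(S + x\right) - 132 = -132 + S + x$)
$K{\left(m \right)} = \frac{2 m}{385 + m}$
$\frac{t{\left(-466,619 \right)}}{K{\left(500 \right)}} + \frac{1}{124027 \left(-456229\right)} = \frac{-132 + 619 - 466}{2 \cdot 500 \frac{1}{385 + 500}} + \frac{1}{124027 \left(-456229\right)} = \frac{21}{2 \cdot 500 \cdot \frac{1}{885}} + \frac{1}{124027} \left(- \frac{1}{456229}\right) = \frac{21}{2 \cdot 500 \cdot \frac{1}{885}} - \frac{1}{56584714183} = \frac{21}{\frac{200}{177}} - \frac{1}{56584714183} = 21 \cdot \frac{177}{200} - \frac{1}{56584714183} = \frac{3717}{200} - \frac{1}{56584714183} = \frac{210325382618011}{11316942836600}$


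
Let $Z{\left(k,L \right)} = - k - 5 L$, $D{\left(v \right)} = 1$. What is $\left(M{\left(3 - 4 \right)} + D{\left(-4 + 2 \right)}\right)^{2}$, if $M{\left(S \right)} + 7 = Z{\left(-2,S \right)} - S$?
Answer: $4$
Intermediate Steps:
$M{\left(S \right)} = -5 - 6 S$ ($M{\left(S \right)} = -7 - \left(-2 + 6 S\right) = -5 - 6 S$)
$\left(M{\left(3 - 4 \right)} + D{\left(-4 + 2 \right)}\right)^{2} = \left(\left(-5 - 6 \left(3 - 4\right)\right) + 1\right)^{2} = \left(\left(-5 - -6\right) + 1\right)^{2} = \left(\left(-5 + 6\right) + 1\right)^{2} = \left(1 + 1\right)^{2} = 2^{2} = 4$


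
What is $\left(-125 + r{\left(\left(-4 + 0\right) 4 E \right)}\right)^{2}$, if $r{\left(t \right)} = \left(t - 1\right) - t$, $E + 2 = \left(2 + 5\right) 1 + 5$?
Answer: $15876$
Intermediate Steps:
$E = 10$ ($E = -2 + \left(\left(2 + 5\right) 1 + 5\right) = -2 + \left(7 \cdot 1 + 5\right) = -2 + \left(7 + 5\right) = -2 + 12 = 10$)
$r{\left(t \right)} = -1$ ($r{\left(t \right)} = \left(-1 + t\right) - t = -1$)
$\left(-125 + r{\left(\left(-4 + 0\right) 4 E \right)}\right)^{2} = \left(-125 - 1\right)^{2} = \left(-126\right)^{2} = 15876$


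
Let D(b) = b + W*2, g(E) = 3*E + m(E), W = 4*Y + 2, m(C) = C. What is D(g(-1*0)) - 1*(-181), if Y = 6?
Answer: 233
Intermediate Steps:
W = 26 (W = 4*6 + 2 = 24 + 2 = 26)
g(E) = 4*E (g(E) = 3*E + E = 4*E)
D(b) = 52 + b (D(b) = b + 26*2 = b + 52 = 52 + b)
D(g(-1*0)) - 1*(-181) = (52 + 4*(-1*0)) - 1*(-181) = (52 + 4*0) + 181 = (52 + 0) + 181 = 52 + 181 = 233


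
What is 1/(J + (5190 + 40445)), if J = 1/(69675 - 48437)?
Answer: 21238/969196131 ≈ 2.1913e-5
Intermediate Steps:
J = 1/21238 ≈ 4.7085e-5
1/(J + (5190 + 40445)) = 1/(1/21238 + (5190 + 40445)) = 1/(1/21238 + 45635) = 1/(969196131/21238) = 21238/969196131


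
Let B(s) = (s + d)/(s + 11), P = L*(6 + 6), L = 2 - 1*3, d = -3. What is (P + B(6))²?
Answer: 40401/289 ≈ 139.80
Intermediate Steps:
L = -1 (L = 2 - 3 = -1)
P = -12 (P = -(6 + 6) = -1*12 = -12)
B(s) = (-3 + s)/(11 + s) (B(s) = (s - 3)/(s + 11) = (-3 + s)/(11 + s))
(P + B(6))² = (-12 + (-3 + 6)/(11 + 6))² = (-12 + 3/17)² = (-201/17)² = 40401/289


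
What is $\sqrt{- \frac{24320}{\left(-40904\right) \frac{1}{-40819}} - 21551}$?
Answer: $\frac{i \sqrt{1197873757599}}{5113} \approx 214.06 i$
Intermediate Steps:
$\sqrt{- \frac{24320}{\left(-40904\right) \frac{1}{-40819}} - 21551} = \sqrt{- \frac{24320}{\left(-40904\right) \left(- \frac{1}{40819}\right)} - 21551} = \sqrt{- \frac{24320}{\frac{40904}{40819}} - 21551} = \sqrt{\left(-24320\right) \frac{40819}{40904} - 21551} = \sqrt{- \frac{124089760}{5113} - 21551} = \sqrt{- \frac{234280023}{5113}} = \frac{i \sqrt{1197873757599}}{5113}$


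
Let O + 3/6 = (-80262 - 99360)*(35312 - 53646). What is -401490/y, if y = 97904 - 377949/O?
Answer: -1322182751723775/322416448661291 ≈ -4.1009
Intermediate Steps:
O = 6586379495/2 (O = -½ + (-80262 - 99360)*(35312 - 53646) = -½ - 179622*(-18334) = -½ + 3293189748 = 6586379495/2 ≈ 3.2932e+9)
y = 644832897322582/6586379495 (y = 97904 - 377949/6586379495/2 = 97904 - 377949*2/6586379495 = 97904 - 1*755898/6586379495 = 97904 - 755898/6586379495 = 644832897322582/6586379495 ≈ 97904.)
-401490/y = -401490/644832897322582/6586379495 = -401490*6586379495/644832897322582 = -1322182751723775/322416448661291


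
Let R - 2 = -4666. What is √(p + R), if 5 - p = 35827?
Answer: I*√40486 ≈ 201.21*I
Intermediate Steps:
R = -4664 (R = 2 - 4666 = -4664)
p = -35822 (p = 5 - 1*35827 = 5 - 35827 = -35822)
√(p + R) = √(-35822 - 4664) = √(-40486) = I*√40486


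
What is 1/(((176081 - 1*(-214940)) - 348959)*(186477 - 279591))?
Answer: -1/3916561068 ≈ -2.5533e-10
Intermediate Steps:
1/(((176081 - 1*(-214940)) - 348959)*(186477 - 279591)) = 1/(((176081 + 214940) - 348959)*(-93114)) = 1/((391021 - 348959)*(-93114)) = 1/(42062*(-93114)) = 1/(-3916561068) = -1/3916561068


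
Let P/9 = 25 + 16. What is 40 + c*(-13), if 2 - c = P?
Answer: 4811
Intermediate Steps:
P = 369 (P = 9*(25 + 16) = 9*41 = 369)
c = -367 (c = 2 - 1*369 = 2 - 369 = -367)
40 + c*(-13) = 40 - 367*(-13) = 40 + 4771 = 4811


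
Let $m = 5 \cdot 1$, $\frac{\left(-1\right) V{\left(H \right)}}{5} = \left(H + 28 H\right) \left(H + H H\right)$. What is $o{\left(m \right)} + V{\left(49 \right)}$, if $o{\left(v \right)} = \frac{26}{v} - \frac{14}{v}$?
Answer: $- \frac{87036238}{5} \approx -1.7407 \cdot 10^{7}$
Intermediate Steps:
$V{\left(H \right)} = - 145 H \left(H + H^{2}\right)$ ($V{\left(H \right)} = - 5 \left(H + 28 H\right) \left(H + H H\right) = - 5 \cdot 29 H \left(H + H^{2}\right) = - 145 H \left(H + H^{2}\right)$)
$m = 5$
$o{\left(v \right)} = \frac{12}{v}$
$o{\left(m \right)} + V{\left(49 \right)} = \frac{12}{5} + 145 \cdot 49^{2} \left(-1 - 49\right) = 12 \cdot \frac{1}{5} + 145 \cdot 2401 \left(-1 - 49\right) = \frac{12}{5} + 145 \cdot 2401 \left(-50\right) = \frac{12}{5} - 17407250 = - \frac{87036238}{5}$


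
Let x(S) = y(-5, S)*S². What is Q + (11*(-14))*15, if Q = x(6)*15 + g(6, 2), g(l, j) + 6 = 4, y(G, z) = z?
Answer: 928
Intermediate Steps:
g(l, j) = -2 (g(l, j) = -6 + 4 = -2)
x(S) = S³ (x(S) = S*S² = S³)
Q = 3238 (Q = 6³*15 - 2 = 216*15 - 2 = 3240 - 2 = 3238)
Q + (11*(-14))*15 = 3238 + (11*(-14))*15 = 3238 - 154*15 = 3238 - 2310 = 928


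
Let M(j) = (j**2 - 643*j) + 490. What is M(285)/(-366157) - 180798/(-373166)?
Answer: 52045864463/68318671531 ≈ 0.76181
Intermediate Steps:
M(j) = 490 + j**2 - 643*j
M(285)/(-366157) - 180798/(-373166) = (490 + 285**2 - 643*285)/(-366157) - 180798/(-373166) = (490 + 81225 - 183255)*(-1/366157) - 180798*(-1/373166) = -101540*(-1/366157) + 90399/186583 = 101540/366157 + 90399/186583 = 52045864463/68318671531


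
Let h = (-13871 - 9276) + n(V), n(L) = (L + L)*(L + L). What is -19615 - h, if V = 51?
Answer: -6872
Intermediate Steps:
n(L) = 4*L**2 (n(L) = (2*L)*(2*L) = 4*L**2)
h = -12743 (h = (-13871 - 9276) + 4*51**2 = -23147 + 4*2601 = -23147 + 10404 = -12743)
-19615 - h = -19615 - 1*(-12743) = -19615 + 12743 = -6872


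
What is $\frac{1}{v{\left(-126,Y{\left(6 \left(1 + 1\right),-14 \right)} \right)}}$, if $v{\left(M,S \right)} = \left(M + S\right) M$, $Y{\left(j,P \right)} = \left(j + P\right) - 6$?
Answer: $\frac{1}{16884} \approx 5.9228 \cdot 10^{-5}$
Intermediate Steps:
$Y{\left(j,P \right)} = -6 + P + j$ ($Y{\left(j,P \right)} = \left(P + j\right) - 6 = -6 + P + j$)
$v{\left(M,S \right)} = M \left(M + S\right)$
$\frac{1}{v{\left(-126,Y{\left(6 \left(1 + 1\right),-14 \right)} \right)}} = \frac{1}{\left(-126\right) \left(-126 - \left(20 - 6 \left(1 + 1\right)\right)\right)} = \frac{1}{\left(-126\right) \left(-126 - 8\right)} = \frac{1}{\left(-126\right) \left(-134\right)} = \frac{1}{16884}$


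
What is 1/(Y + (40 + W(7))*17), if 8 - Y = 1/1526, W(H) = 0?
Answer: 1526/1049887 ≈ 0.0014535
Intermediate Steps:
Y = 12207/1526 (Y = 8 - 1/1526 = 12207/1526 ≈ 7.9993)
1/(Y + (40 + W(7))*17) = 1/(12207/1526 + (40 + 0)*17) = 1/(12207/1526 + 40*17) = 1/(12207/1526 + 680) = 1/(1049887/1526) = 1526/1049887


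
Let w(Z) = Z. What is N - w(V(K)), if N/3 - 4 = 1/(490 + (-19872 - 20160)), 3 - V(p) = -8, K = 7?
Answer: 39539/39542 ≈ 0.99992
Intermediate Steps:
V(p) = 11 (V(p) = 3 - 1*(-8) = 3 + 8 = 11)
N = 474501/39542 (N = 12 + 3/(490 + (-19872 - 20160)) = 12 + 3/(490 - 40032) = 12 + 3/(-39542) = 12 + 3*(-1/39542) = 12 - 3/39542 = 474501/39542 ≈ 12.000)
N - w(V(K)) = 474501/39542 - 1*11 = 474501/39542 - 11 = 39539/39542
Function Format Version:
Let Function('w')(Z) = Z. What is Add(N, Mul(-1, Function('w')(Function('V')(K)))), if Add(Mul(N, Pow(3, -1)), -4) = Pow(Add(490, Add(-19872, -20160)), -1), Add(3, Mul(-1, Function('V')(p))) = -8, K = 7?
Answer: Rational(39539, 39542) ≈ 0.99992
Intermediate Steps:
Function('V')(p) = 11 (Function('V')(p) = Add(3, Mul(-1, -8)) = Add(3, 8) = 11)
N = Rational(474501, 39542) (N = Add(12, Mul(3, Pow(Add(490, Add(-19872, -20160)), -1))) = Add(12, Mul(3, Pow(Add(490, -40032), -1))) = Add(12, Mul(3, Pow(-39542, -1))) = Add(12, Mul(3, Rational(-1, 39542))) = Add(12, Rational(-3, 39542)) = Rational(474501, 39542) ≈ 12.000)
Add(N, Mul(-1, Function('w')(Function('V')(K)))) = Add(Rational(474501, 39542), Mul(-1, 11)) = Add(Rational(474501, 39542), -11) = Rational(39539, 39542)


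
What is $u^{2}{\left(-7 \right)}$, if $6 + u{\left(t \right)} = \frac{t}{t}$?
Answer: $25$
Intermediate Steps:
$u{\left(t \right)} = -5$ ($u{\left(t \right)} = -6 + \frac{t}{t} = -6 + 1 = -5$)
$u^{2}{\left(-7 \right)} = \left(-5\right)^{2} = 25$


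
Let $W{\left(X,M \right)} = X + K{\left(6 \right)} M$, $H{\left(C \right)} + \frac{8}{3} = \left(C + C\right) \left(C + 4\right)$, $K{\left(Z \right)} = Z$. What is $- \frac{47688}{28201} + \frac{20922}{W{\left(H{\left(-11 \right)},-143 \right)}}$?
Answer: $- \frac{935581263}{29893060} \approx -31.298$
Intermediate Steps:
$H{\left(C \right)} = - \frac{8}{3} + 2 C \left(4 + C\right)$ ($H{\left(C \right)} = - \frac{8}{3} + \left(C + C\right) \left(C + 4\right) = - \frac{8}{3} + 2 C \left(4 + C\right)$)
$W{\left(X,M \right)} = X + 6 M$
$- \frac{47688}{28201} + \frac{20922}{W{\left(H{\left(-11 \right)},-143 \right)}} = - \frac{47688}{28201} + \frac{20922}{\left(- \frac{8}{3} + 2 \left(-11\right)^{2} + 8 \left(-11\right)\right) + 6 \left(-143\right)} = \left(-47688\right) \frac{1}{28201} + \frac{20922}{\left(- \frac{8}{3} + 2 \cdot 121 - 88\right) - 858} = - \frac{47688}{28201} + \frac{20922}{\left(- \frac{8}{3} + 242 - 88\right) - 858} = - \frac{47688}{28201} + \frac{20922}{\frac{454}{3} - 858} = - \frac{47688}{28201} + \frac{20922}{- \frac{2120}{3}} = - \frac{47688}{28201} + 20922 \left(- \frac{3}{2120}\right) = - \frac{47688}{28201} - \frac{31383}{1060} = - \frac{935581263}{29893060}$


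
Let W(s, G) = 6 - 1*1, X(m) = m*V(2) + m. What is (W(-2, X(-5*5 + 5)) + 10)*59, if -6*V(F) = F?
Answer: 885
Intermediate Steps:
V(F) = -F/6
X(m) = 2*m/3 (X(m) = m*(-⅙*2) + m = m*(-⅓) + m = -m/3 + m = 2*m/3)
W(s, G) = 5 (W(s, G) = 6 - 1 = 5)
(W(-2, X(-5*5 + 5)) + 10)*59 = (5 + 10)*59 = 15*59 = 885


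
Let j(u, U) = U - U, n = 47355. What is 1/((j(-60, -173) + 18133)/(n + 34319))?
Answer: 81674/18133 ≈ 4.5042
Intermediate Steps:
j(u, U) = 0
1/((j(-60, -173) + 18133)/(n + 34319)) = 1/((0 + 18133)/(47355 + 34319)) = 1/(18133/81674) = 81674/18133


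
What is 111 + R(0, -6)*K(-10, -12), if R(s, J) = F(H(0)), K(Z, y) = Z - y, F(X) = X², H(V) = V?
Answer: 111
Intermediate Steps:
R(s, J) = 0 (R(s, J) = 0² = 0)
111 + R(0, -6)*K(-10, -12) = 111 + 0*(-10 - 1*(-12)) = 111 + 0*(-10 + 12) = 111 + 0*2 = 111 + 0 = 111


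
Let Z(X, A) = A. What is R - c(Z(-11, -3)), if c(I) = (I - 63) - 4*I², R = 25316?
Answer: 25418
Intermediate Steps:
c(I) = -63 + I - 4*I² (c(I) = (-63 + I) - 4*I² = -63 + I - 4*I²)
R - c(Z(-11, -3)) = 25316 - (-63 - 3 - 4*(-3)²) = 25316 - (-63 - 3 - 4*9) = 25316 - (-63 - 3 - 36) = 25316 - 1*(-102) = 25316 + 102 = 25418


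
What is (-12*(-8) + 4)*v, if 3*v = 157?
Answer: 15700/3 ≈ 5233.3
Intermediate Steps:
v = 157/3 (v = (1/3)*157 = 157/3 ≈ 52.333)
(-12*(-8) + 4)*v = (-12*(-8) + 4)*(157/3) = (96 + 4)*(157/3) = 100*(157/3) = 15700/3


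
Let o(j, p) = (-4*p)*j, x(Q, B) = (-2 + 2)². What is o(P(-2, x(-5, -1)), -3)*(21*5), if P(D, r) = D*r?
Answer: 0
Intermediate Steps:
x(Q, B) = 0 (x(Q, B) = 0² = 0)
o(j, p) = -4*j*p
o(P(-2, x(-5, -1)), -3)*(21*5) = (-4*(-2*0)*(-3))*(21*5) = -4*0*(-3)*105 = 0*105 = 0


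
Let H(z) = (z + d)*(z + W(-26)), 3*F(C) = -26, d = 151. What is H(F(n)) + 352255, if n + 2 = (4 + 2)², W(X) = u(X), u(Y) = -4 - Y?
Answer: 3187375/9 ≈ 3.5415e+5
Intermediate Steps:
W(X) = -4 - X
n = 34 (n = -2 + (4 + 2)² = -2 + 6² = -2 + 36 = 34)
F(C) = -26/3 (F(C) = (⅓)*(-26) = -26/3)
H(z) = (22 + z)*(151 + z) (H(z) = (z + 151)*(z + (-4 - 1*(-26))) = (151 + z)*(z + (-4 + 26)) = (151 + z)*(z + 22) = (151 + z)*(22 + z) = (22 + z)*(151 + z))
H(F(n)) + 352255 = (3322 + (-26/3)² + 173*(-26/3)) + 352255 = (3322 + 676/9 - 4498/3) + 352255 = 17080/9 + 352255 = 3187375/9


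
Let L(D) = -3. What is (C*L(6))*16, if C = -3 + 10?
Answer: -336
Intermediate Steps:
C = 7
(C*L(6))*16 = (7*(-3))*16 = -21*16 = -336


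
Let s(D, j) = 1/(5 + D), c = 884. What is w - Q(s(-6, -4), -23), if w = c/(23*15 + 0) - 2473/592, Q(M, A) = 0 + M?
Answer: -125617/204240 ≈ -0.61505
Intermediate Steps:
Q(M, A) = M
w = -329857/204240 (w = 884/(23*15 + 0) - 2473/592 = 884/(345 + 0) - 2473*1/592 = 884/345 - 2473/592 = -329857/204240 ≈ -1.6150)
w - Q(s(-6, -4), -23) = -329857/204240 - 1/(5 - 6) = -329857/204240 - 1/(-1) = -329857/204240 - 1*(-1) = -329857/204240 + 1 = -125617/204240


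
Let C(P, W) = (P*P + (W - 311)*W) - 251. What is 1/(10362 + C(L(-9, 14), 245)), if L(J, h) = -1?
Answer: -1/6058 ≈ -0.00016507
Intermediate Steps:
C(P, W) = -251 + P² + W*(-311 + W) (C(P, W) = (P² + (-311 + W)*W) - 251 = (P² + W*(-311 + W)) - 251 = -251 + P² + W*(-311 + W))
1/(10362 + C(L(-9, 14), 245)) = 1/(10362 + (-251 + (-1)² + 245² - 311*245)) = 1/(10362 + (-251 + 1 + 60025 - 76195)) = 1/(10362 - 16420) = 1/(-6058) = -1/6058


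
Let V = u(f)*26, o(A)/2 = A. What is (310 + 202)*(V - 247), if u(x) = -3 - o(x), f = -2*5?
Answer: 99840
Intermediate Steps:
o(A) = 2*A
f = -10
u(x) = -3 - 2*x
V = 442 (V = (-3 - 2*(-10))*26 = (-3 + 20)*26 = 17*26 = 442)
(310 + 202)*(V - 247) = (310 + 202)*(442 - 247) = 512*195 = 99840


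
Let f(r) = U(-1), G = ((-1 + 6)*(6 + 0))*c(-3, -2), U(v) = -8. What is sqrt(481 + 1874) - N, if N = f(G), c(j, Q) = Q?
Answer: 8 + sqrt(2355) ≈ 56.528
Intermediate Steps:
G = -60 (G = ((-1 + 6)*(6 + 0))*(-2) = (5*6)*(-2) = 30*(-2) = -60)
f(r) = -8
N = -8
sqrt(481 + 1874) - N = sqrt(481 + 1874) - 1*(-8) = sqrt(2355) + 8 = 8 + sqrt(2355)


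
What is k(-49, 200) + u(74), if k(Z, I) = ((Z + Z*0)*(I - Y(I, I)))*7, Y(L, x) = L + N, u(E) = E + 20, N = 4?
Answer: 1466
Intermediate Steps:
u(E) = 20 + E
Y(L, x) = 4 + L (Y(L, x) = L + 4 = 4 + L)
k(Z, I) = -28*Z (k(Z, I) = ((Z + Z*0)*(I - (4 + I)))*7 = ((Z + 0)*(I + (-4 - I)))*7 = (Z*(-4))*7 = -4*Z*7 = -28*Z)
k(-49, 200) + u(74) = -28*(-49) + (20 + 74) = 1372 + 94 = 1466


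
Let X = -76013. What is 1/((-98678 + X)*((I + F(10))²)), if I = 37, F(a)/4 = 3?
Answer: -1/419433091 ≈ -2.3842e-9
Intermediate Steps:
F(a) = 12 (F(a) = 4*3 = 12)
1/((-98678 + X)*((I + F(10))²)) = 1/((-98678 - 76013)*((37 + 12)²)) = 1/((-174691)*(49²)) = -1/174691/2401 = -1/174691*1/2401 = -1/419433091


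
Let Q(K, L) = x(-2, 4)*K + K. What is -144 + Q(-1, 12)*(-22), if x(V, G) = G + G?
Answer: 54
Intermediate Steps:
x(V, G) = 2*G
Q(K, L) = 9*K (Q(K, L) = (2*4)*K + K = 8*K + K = 9*K)
-144 + Q(-1, 12)*(-22) = -144 + (9*(-1))*(-22) = -144 - 9*(-22) = -144 + 198 = 54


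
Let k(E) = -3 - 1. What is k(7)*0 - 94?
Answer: -94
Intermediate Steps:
k(E) = -4
k(7)*0 - 94 = -4*0 - 94 = 0 - 94 = -94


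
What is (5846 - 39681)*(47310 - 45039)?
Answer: -76839285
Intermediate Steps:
(5846 - 39681)*(47310 - 45039) = -33835*2271 = -76839285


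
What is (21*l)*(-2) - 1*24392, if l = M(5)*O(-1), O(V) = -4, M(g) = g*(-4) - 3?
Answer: -28256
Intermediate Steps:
M(g) = -3 - 4*g (M(g) = -4*g - 3 = -3 - 4*g)
l = 92 (l = (-3 - 4*5)*(-4) = (-3 - 20)*(-4) = -23*(-4) = 92)
(21*l)*(-2) - 1*24392 = (21*92)*(-2) - 1*24392 = 1932*(-2) - 24392 = -3864 - 24392 = -28256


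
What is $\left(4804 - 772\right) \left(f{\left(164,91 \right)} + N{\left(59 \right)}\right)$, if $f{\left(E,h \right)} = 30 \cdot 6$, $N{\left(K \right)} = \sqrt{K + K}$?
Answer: $725760 + 4032 \sqrt{118} \approx 7.6956 \cdot 10^{5}$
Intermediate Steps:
$N{\left(K \right)} = \sqrt{2} \sqrt{K}$ ($N{\left(K \right)} = \sqrt{2 K} = \sqrt{2} \sqrt{K}$)
$f{\left(E,h \right)} = 180$
$\left(4804 - 772\right) \left(f{\left(164,91 \right)} + N{\left(59 \right)}\right) = \left(4804 - 772\right) \left(180 + \sqrt{2} \sqrt{59}\right) = 4032 \left(180 + \sqrt{118}\right) = 725760 + 4032 \sqrt{118}$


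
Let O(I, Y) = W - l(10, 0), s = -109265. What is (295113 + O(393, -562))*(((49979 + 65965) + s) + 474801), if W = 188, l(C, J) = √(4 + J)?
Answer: 142180562520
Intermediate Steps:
O(I, Y) = 186 (O(I, Y) = 188 - √(4 + 0) = 188 - √4 = 188 - 1*2 = 188 - 2 = 186)
(295113 + O(393, -562))*(((49979 + 65965) + s) + 474801) = (295113 + 186)*(((49979 + 65965) - 109265) + 474801) = 295299*((115944 - 109265) + 474801) = 295299*(6679 + 474801) = 295299*481480 = 142180562520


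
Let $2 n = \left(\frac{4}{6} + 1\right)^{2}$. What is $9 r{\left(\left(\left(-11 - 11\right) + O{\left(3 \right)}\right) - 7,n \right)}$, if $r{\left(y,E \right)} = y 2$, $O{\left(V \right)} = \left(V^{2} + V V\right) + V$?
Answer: $-144$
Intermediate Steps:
$O{\left(V \right)} = V + 2 V^{2}$ ($O{\left(V \right)} = \left(V^{2} + V^{2}\right) + V = 2 V^{2} + V = V + 2 V^{2}$)
$n = \frac{25}{18}$ ($n = \frac{\left(\frac{4}{6} + 1\right)^{2}}{2} = \frac{\left(4 \cdot \frac{1}{6} + 1\right)^{2}}{2} = \frac{\left(\frac{2}{3} + 1\right)^{2}}{2} = \frac{\left(\frac{5}{3}\right)^{2}}{2} = \frac{1}{2} \cdot \frac{25}{9} = \frac{25}{18} \approx 1.3889$)
$r{\left(y,E \right)} = 2 y$
$9 r{\left(\left(\left(-11 - 11\right) + O{\left(3 \right)}\right) - 7,n \right)} = 9 \cdot 2 \left(\left(\left(-11 - 11\right) + 3 \left(1 + 2 \cdot 3\right)\right) - 7\right) = 9 \cdot 2 \left(\left(\left(-11 - 11\right) + 3 \left(1 + 6\right)\right) - 7\right) = 9 \cdot 2 \left(\left(-22 + 3 \cdot 7\right) - 7\right) = 9 \cdot 2 \left(\left(-22 + 21\right) - 7\right) = 9 \cdot 2 \left(-1 - 7\right) = 9 \cdot 2 \left(-8\right) = 9 \left(-16\right) = -144$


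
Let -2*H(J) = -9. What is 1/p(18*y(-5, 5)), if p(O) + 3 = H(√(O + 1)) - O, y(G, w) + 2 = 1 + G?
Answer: 2/219 ≈ 0.0091324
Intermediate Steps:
H(J) = 9/2 (H(J) = -½*(-9) = 9/2)
y(G, w) = -1 + G (y(G, w) = -2 + (1 + G) = -1 + G)
p(O) = 3/2 - O (p(O) = -3 + (9/2 - O) = 3/2 - O)
1/p(18*y(-5, 5)) = 1/(3/2 - 18*(-1 - 5)) = 1/(3/2 - 18*(-6)) = 1/(3/2 - 1*(-108)) = 1/(3/2 + 108) = 1/(219/2) = 2/219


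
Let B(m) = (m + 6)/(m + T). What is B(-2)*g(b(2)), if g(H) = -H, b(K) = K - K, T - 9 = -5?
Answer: 0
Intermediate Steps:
T = 4 (T = 9 - 5 = 4)
b(K) = 0
B(m) = (6 + m)/(4 + m) (B(m) = (m + 6)/(m + 4) = (6 + m)/(4 + m))
B(-2)*g(b(2)) = ((6 - 2)/(4 - 2))*(-1*0) = (4/2)*0 = ((½)*4)*0 = 2*0 = 0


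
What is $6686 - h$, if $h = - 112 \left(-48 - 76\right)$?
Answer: $-7202$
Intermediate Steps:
$h = 13888$ ($h = \left(-112\right) \left(-124\right) = 13888$)
$6686 - h = 6686 - 13888 = -7202$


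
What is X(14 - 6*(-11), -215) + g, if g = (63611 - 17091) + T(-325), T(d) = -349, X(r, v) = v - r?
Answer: 45876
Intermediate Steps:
g = 46171 (g = (63611 - 17091) - 349 = 46520 - 349 = 46171)
X(14 - 6*(-11), -215) + g = (-215 - (14 - 6*(-11))) + 46171 = (-215 - (14 + 66)) + 46171 = (-215 - 1*80) + 46171 = (-215 - 80) + 46171 = -295 + 46171 = 45876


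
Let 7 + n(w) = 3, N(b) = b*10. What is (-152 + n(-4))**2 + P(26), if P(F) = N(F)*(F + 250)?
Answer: 96096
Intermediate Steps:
N(b) = 10*b
n(w) = -4 (n(w) = -7 + 3 = -4)
P(F) = 10*F*(250 + F) (P(F) = (10*F)*(F + 250) = (10*F)*(250 + F) = 10*F*(250 + F))
(-152 + n(-4))**2 + P(26) = (-152 - 4)**2 + 10*26*(250 + 26) = (-156)**2 + 10*26*276 = 24336 + 71760 = 96096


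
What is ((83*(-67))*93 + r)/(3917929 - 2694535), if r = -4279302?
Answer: -1598825/407798 ≈ -3.9206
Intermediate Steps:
((83*(-67))*93 + r)/(3917929 - 2694535) = ((83*(-67))*93 - 4279302)/(3917929 - 2694535) = (-5561*93 - 4279302)/1223394 = (-517173 - 4279302)*(1/1223394) = -4796475*1/1223394 = -1598825/407798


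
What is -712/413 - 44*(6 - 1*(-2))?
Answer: -146088/413 ≈ -353.72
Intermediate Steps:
-712/413 - 44*(6 - 1*(-2)) = (1/413)*(-712) - 44*(6 + 2) = -712/413 - 44*8 = -712/413 - 352 = -146088/413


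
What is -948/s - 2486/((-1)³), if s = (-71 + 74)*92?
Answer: 57099/23 ≈ 2482.6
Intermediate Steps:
s = 276 (s = 3*92 = 276)
-948/s - 2486/((-1)³) = -948/276 - 2486/((-1)³) = -948*1/276 - 2486/(-1) = -79/23 - 2486*(-1) = -79/23 + 2486 = 57099/23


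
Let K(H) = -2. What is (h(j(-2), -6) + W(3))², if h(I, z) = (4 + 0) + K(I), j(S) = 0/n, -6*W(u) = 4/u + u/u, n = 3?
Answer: 841/324 ≈ 2.5957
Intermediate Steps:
W(u) = -⅙ - 2/(3*u) (W(u) = -(4/u + u/u)/6 = -(4/u + 1)/6 = -(1 + 4/u)/6 = -⅙ - 2/(3*u))
j(S) = 0 (j(S) = 0/3 = 0*(⅓) = 0)
h(I, z) = 2 (h(I, z) = (4 + 0) - 2 = 4 - 2 = 2)
(h(j(-2), -6) + W(3))² = (2 + (⅙)*(-4 - 1*3)/3)² = (2 + (⅙)*(⅓)*(-4 - 3))² = (2 + (⅙)*(⅓)*(-7))² = (2 - 7/18)² = (29/18)² = 841/324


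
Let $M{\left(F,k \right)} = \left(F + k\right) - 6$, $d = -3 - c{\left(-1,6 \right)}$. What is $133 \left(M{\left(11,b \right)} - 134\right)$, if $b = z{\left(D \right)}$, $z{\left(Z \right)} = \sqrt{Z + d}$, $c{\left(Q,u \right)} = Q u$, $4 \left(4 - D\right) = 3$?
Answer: $- \frac{33649}{2} \approx -16825.0$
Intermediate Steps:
$D = \frac{13}{4}$ ($D = 4 - \frac{3}{4} = \frac{13}{4} \approx 3.25$)
$d = 3$ ($d = -3 - \left(-1\right) 6 = -3 - -6 = -3 + 6 = 3$)
$z{\left(Z \right)} = \sqrt{3 + Z}$ ($z{\left(Z \right)} = \sqrt{Z + 3} = \sqrt{3 + Z}$)
$b = \frac{5}{2}$ ($b = \sqrt{3 + \frac{13}{4}} = \sqrt{\frac{25}{4}} = \frac{5}{2} \approx 2.5$)
$M{\left(F,k \right)} = -6 + F + k$
$133 \left(M{\left(11,b \right)} - 134\right) = 133 \left(\left(-6 + 11 + \frac{5}{2}\right) - 134\right) = 133 \left(\frac{15}{2} - 134\right) = 133 \left(- \frac{253}{2}\right) = - \frac{33649}{2}$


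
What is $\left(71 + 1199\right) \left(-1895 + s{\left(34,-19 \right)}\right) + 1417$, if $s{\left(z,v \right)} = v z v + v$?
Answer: $13158617$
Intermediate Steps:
$s{\left(z,v \right)} = v + z v^{2}$ ($s{\left(z,v \right)} = z v^{2} + v = v + z v^{2}$)
$\left(71 + 1199\right) \left(-1895 + s{\left(34,-19 \right)}\right) + 1417 = \left(71 + 1199\right) \left(-1895 - 19 \left(1 - 646\right)\right) + 1417 = 1270 \left(-1895 - 19 \left(1 - 646\right)\right) + 1417 = 1270 \left(-1895 - -12255\right) + 1417 = 1270 \left(-1895 + 12255\right) + 1417 = 1270 \cdot 10360 + 1417 = 13157200 + 1417 = 13158617$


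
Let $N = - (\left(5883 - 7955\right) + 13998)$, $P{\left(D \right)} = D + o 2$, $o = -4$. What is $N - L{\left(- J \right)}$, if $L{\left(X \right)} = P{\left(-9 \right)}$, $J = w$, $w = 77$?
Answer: $-11909$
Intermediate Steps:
$J = 77$
$P{\left(D \right)} = -8 + D$ ($P{\left(D \right)} = D - 8 = -8 + D$)
$L{\left(X \right)} = -17$ ($L{\left(X \right)} = -8 - 9 = -17$)
$N = -11926$ ($N = - (-2072 + 13998) = \left(-1\right) 11926 = -11926$)
$N - L{\left(- J \right)} = -11926 - -17 = -11926 + 17 = -11909$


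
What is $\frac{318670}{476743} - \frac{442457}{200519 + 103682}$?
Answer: $- \frac{113998544881}{145025697343} \approx -0.78606$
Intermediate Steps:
$\frac{318670}{476743} - \frac{442457}{200519 + 103682} = 318670 \cdot \frac{1}{476743} - \frac{442457}{304201} = \frac{318670}{476743} - \frac{442457}{304201} = - \frac{113998544881}{145025697343}$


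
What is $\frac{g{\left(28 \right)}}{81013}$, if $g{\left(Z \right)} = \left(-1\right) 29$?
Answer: $- \frac{29}{81013} \approx -0.00035797$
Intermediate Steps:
$g{\left(Z \right)} = -29$
$\frac{g{\left(28 \right)}}{81013} = - \frac{29}{81013}$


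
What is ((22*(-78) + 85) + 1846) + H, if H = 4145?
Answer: 4360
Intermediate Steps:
((22*(-78) + 85) + 1846) + H = ((22*(-78) + 85) + 1846) + 4145 = ((-1716 + 85) + 1846) + 4145 = (-1631 + 1846) + 4145 = 215 + 4145 = 4360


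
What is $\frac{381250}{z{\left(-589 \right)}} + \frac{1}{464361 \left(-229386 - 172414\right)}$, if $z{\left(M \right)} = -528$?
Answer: $- \frac{740976252460943}{1026191373900} \approx -722.06$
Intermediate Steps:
$\frac{381250}{z{\left(-589 \right)}} + \frac{1}{464361 \left(-229386 - 172414\right)} = \frac{381250}{-528} + \frac{1}{464361 \left(-229386 - 172414\right)} = 381250 \left(- \frac{1}{528}\right) + \frac{1}{464361 \left(-401800\right)} = - \frac{190625}{264} + \frac{1}{464361} \left(- \frac{1}{401800}\right) = - \frac{190625}{264} - \frac{1}{186580249800} = - \frac{740976252460943}{1026191373900}$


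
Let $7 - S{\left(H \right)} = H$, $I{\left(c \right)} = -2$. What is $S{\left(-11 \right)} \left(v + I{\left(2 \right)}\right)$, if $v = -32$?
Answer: $-612$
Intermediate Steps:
$S{\left(H \right)} = 7 - H$
$S{\left(-11 \right)} \left(v + I{\left(2 \right)}\right) = \left(7 - -11\right) \left(-32 - 2\right) = \left(7 + 11\right) \left(-34\right) = 18 \left(-34\right) = -612$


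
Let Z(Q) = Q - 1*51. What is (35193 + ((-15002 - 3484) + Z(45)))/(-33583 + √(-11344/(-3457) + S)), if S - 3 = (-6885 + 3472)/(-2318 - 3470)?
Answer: -1020227868002748/2051512620944633 - 100206*√631532721471/2051512620944633 ≈ -0.49734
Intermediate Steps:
Z(Q) = -51 + Q (Z(Q) = Q - 51 = -51 + Q)
S = 20777/5788 (S = 3 + (-6885 + 3472)/(-2318 - 3470) = 3 - 3413/(-5788) = 3 - 3413*(-1/5788) = 3 + 3413/5788 = 20777/5788 ≈ 3.5897)
(35193 + ((-15002 - 3484) + Z(45)))/(-33583 + √(-11344/(-3457) + S)) = (35193 + ((-15002 - 3484) + (-51 + 45)))/(-33583 + √(-11344/(-3457) + 20777/5788)) = (35193 + (-18486 - 6))/(-33583 + √(-11344*(-1/3457) + 20777/5788)) = (35193 - 18492)/(-33583 + √(11344/3457 + 20777/5788)) = 16701/(-33583 + √(137485161/20009116)) = 16701/(-33583 + 33*√631532721471/10004558)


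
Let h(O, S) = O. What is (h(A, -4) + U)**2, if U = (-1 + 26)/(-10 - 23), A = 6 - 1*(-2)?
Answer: 57121/1089 ≈ 52.453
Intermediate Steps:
A = 8 (A = 6 + 2 = 8)
U = -25/33 (U = 25/(-33) = 25*(-1/33) = -25/33 ≈ -0.75758)
(h(A, -4) + U)**2 = (8 - 25/33)**2 = (239/33)**2 = 57121/1089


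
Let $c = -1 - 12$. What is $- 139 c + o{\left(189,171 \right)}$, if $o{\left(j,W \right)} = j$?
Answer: $1996$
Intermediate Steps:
$c = -13$ ($c = -1 - 12 = -13$)
$- 139 c + o{\left(189,171 \right)} = \left(-139\right) \left(-13\right) + 189 = 1807 + 189 = 1996$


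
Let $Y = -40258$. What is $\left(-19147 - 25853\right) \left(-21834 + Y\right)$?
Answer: $2794140000$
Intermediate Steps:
$\left(-19147 - 25853\right) \left(-21834 + Y\right) = \left(-19147 - 25853\right) \left(-21834 - 40258\right) = \left(-45000\right) \left(-62092\right) = 2794140000$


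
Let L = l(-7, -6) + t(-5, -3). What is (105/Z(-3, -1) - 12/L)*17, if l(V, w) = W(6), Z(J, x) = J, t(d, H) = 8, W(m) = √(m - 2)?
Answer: -3077/5 ≈ -615.40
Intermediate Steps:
W(m) = √(-2 + m)
l(V, w) = 2 (l(V, w) = √(-2 + 6) = √4 = 2)
L = 10 (L = 2 + 8 = 10)
(105/Z(-3, -1) - 12/L)*17 = (105/(-3) - 12/10)*17 = (105*(-⅓) - 12*⅒)*17 = (-35 - 6/5)*17 = -181/5*17 = -3077/5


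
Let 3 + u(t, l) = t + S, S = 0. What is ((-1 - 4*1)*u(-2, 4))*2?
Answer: 50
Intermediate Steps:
u(t, l) = -3 + t (u(t, l) = -3 + (t + 0) = -3 + t)
((-1 - 4*1)*u(-2, 4))*2 = ((-1 - 4*1)*(-3 - 2))*2 = ((-1 - 4)*(-5))*2 = -5*(-5)*2 = 25*2 = 50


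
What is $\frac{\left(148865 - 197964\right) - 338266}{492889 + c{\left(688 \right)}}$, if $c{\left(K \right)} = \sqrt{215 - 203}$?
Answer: $- \frac{17357086135}{22085415119} + \frac{70430 \sqrt{3}}{22085415119} \approx -0.7859$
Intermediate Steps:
$c{\left(K \right)} = 2 \sqrt{3}$ ($c{\left(K \right)} = \sqrt{12} = 2 \sqrt{3}$)
$\frac{\left(148865 - 197964\right) - 338266}{492889 + c{\left(688 \right)}} = \frac{\left(148865 - 197964\right) - 338266}{492889 + 2 \sqrt{3}} = \frac{-49099 - 338266}{492889 + 2 \sqrt{3}} = - \frac{387365}{492889 + 2 \sqrt{3}}$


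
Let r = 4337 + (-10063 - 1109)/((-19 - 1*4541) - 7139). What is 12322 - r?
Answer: 93405343/11699 ≈ 7984.0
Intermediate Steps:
r = 50749735/11699 (r = 4337 - 11172/((-19 - 4541) - 7139) = 4337 - 11172/(-4560 - 7139) = 4337 - 11172/(-11699) = 4337 - 11172*(-1/11699) = 4337 + 11172/11699 = 50749735/11699 ≈ 4338.0)
12322 - r = 12322 - 1*50749735/11699 = 12322 - 50749735/11699 = 93405343/11699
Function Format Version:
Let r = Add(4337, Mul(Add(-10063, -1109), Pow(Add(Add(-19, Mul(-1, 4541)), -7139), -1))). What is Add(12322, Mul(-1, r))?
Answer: Rational(93405343, 11699) ≈ 7984.0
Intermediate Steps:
r = Rational(50749735, 11699) (r = Add(4337, Mul(-11172, Pow(Add(Add(-19, -4541), -7139), -1))) = Add(4337, Mul(-11172, Pow(Add(-4560, -7139), -1))) = Add(4337, Mul(-11172, Pow(-11699, -1))) = Add(4337, Mul(-11172, Rational(-1, 11699))) = Add(4337, Rational(11172, 11699)) = Rational(50749735, 11699) ≈ 4338.0)
Add(12322, Mul(-1, r)) = Add(12322, Mul(-1, Rational(50749735, 11699))) = Add(12322, Rational(-50749735, 11699)) = Rational(93405343, 11699)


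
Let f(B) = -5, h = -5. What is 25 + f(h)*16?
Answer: -55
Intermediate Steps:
25 + f(h)*16 = 25 - 5*16 = 25 - 80 = -55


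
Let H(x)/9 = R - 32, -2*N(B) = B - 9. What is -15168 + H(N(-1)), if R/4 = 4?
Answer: -15312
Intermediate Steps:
R = 16 (R = 4*4 = 16)
N(B) = 9/2 - B/2 (N(B) = -(B - 9)/2 = -(-9 + B)/2 = 9/2 - B/2)
H(x) = -144 (H(x) = 9*(16 - 32) = 9*(-16) = -144)
-15168 + H(N(-1)) = -15168 - 144 = -15312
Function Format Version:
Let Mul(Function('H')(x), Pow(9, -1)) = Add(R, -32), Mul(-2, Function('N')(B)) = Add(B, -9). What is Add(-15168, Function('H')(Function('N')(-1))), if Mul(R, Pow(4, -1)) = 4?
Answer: -15312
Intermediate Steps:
R = 16 (R = Mul(4, 4) = 16)
Function('N')(B) = Add(Rational(9, 2), Mul(Rational(-1, 2), B)) (Function('N')(B) = Mul(Rational(-1, 2), Add(B, -9)) = Mul(Rational(-1, 2), Add(-9, B)) = Add(Rational(9, 2), Mul(Rational(-1, 2), B)))
Function('H')(x) = -144 (Function('H')(x) = Mul(9, Add(16, -32)) = Mul(9, -16) = -144)
Add(-15168, Function('H')(Function('N')(-1))) = Add(-15168, -144) = -15312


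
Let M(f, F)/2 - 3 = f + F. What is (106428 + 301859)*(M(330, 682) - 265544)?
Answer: -107589340518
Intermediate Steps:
M(f, F) = 6 + 2*F + 2*f (M(f, F) = 6 + 2*(f + F) = 6 + 2*(F + f) = 6 + (2*F + 2*f) = 6 + 2*F + 2*f)
(106428 + 301859)*(M(330, 682) - 265544) = (106428 + 301859)*((6 + 2*682 + 2*330) - 265544) = 408287*((6 + 1364 + 660) - 265544) = 408287*(2030 - 265544) = 408287*(-263514) = -107589340518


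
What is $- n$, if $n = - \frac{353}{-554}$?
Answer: $- \frac{353}{554} \approx -0.63718$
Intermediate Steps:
$n = \frac{353}{554}$ ($n = \left(-353\right) \left(- \frac{1}{554}\right) = \frac{353}{554} \approx 0.63718$)
$- n = \left(-1\right) \frac{353}{554} = - \frac{353}{554}$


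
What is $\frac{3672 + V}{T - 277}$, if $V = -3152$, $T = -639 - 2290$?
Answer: $- \frac{260}{1603} \approx -0.1622$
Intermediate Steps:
$T = -2929$
$\frac{3672 + V}{T - 277} = \frac{3672 - 3152}{-2929 - 277} = \frac{520}{-3206} = 520 \left(- \frac{1}{3206}\right) = - \frac{260}{1603}$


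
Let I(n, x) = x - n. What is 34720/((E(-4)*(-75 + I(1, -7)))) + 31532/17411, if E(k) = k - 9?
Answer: 638532948/18786469 ≈ 33.989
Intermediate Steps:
E(k) = -9 + k
34720/((E(-4)*(-75 + I(1, -7)))) + 31532/17411 = 34720/(((-9 - 4)*(-75 + (-7 - 1*1)))) + 31532/17411 = 34720/((-13*(-75 + (-7 - 1)))) + 31532*(1/17411) = 34720/((-13*(-75 - 8))) + 31532/17411 = 34720/((-13*(-83))) + 31532/17411 = 34720/1079 + 31532/17411 = 638532948/18786469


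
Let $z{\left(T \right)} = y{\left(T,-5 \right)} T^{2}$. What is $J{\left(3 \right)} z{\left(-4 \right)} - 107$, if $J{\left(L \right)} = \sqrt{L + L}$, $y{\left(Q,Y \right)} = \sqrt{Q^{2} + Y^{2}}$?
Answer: $-107 + 16 \sqrt{246} \approx 143.95$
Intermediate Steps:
$z{\left(T \right)} = T^{2} \sqrt{25 + T^{2}}$ ($z{\left(T \right)} = \sqrt{T^{2} + \left(-5\right)^{2}} T^{2} = \sqrt{T^{2} + 25} T^{2} = \sqrt{25 + T^{2}} T^{2} = T^{2} \sqrt{25 + T^{2}}$)
$J{\left(L \right)} = \sqrt{2} \sqrt{L}$ ($J{\left(L \right)} = \sqrt{2 L} = \sqrt{2} \sqrt{L}$)
$J{\left(3 \right)} z{\left(-4 \right)} - 107 = \sqrt{2} \sqrt{3} \left(-4\right)^{2} \sqrt{25 + \left(-4\right)^{2}} - 107 = \sqrt{6} \cdot 16 \sqrt{25 + 16} - 107 = \sqrt{6} \cdot 16 \sqrt{41} - 107 = 16 \sqrt{246} - 107 = -107 + 16 \sqrt{246}$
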